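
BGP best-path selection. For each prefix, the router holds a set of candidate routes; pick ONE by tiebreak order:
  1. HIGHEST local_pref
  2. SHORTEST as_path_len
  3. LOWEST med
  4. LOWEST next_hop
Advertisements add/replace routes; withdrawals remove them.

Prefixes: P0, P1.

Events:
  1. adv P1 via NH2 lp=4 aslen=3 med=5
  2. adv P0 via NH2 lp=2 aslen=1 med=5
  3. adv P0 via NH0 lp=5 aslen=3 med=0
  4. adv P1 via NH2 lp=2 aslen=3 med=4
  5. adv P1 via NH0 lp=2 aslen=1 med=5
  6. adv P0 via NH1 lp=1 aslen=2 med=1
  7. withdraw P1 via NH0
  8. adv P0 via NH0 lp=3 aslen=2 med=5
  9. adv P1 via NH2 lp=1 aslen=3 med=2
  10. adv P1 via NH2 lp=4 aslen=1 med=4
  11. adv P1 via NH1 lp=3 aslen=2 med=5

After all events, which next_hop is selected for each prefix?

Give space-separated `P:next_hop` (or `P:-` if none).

Answer: P0:NH0 P1:NH2

Derivation:
Op 1: best P0=- P1=NH2
Op 2: best P0=NH2 P1=NH2
Op 3: best P0=NH0 P1=NH2
Op 4: best P0=NH0 P1=NH2
Op 5: best P0=NH0 P1=NH0
Op 6: best P0=NH0 P1=NH0
Op 7: best P0=NH0 P1=NH2
Op 8: best P0=NH0 P1=NH2
Op 9: best P0=NH0 P1=NH2
Op 10: best P0=NH0 P1=NH2
Op 11: best P0=NH0 P1=NH2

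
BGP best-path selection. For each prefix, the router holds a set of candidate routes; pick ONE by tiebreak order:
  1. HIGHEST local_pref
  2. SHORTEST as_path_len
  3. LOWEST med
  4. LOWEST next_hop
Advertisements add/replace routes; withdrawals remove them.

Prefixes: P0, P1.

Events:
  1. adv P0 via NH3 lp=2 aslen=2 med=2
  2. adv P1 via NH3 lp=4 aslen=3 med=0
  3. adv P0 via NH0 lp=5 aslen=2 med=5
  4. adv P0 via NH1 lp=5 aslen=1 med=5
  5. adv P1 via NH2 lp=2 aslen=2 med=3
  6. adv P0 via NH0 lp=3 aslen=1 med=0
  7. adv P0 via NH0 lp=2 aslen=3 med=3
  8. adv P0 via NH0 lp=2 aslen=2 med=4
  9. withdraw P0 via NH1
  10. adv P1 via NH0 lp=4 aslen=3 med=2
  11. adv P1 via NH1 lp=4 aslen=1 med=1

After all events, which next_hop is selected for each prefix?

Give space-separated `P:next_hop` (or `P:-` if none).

Op 1: best P0=NH3 P1=-
Op 2: best P0=NH3 P1=NH3
Op 3: best P0=NH0 P1=NH3
Op 4: best P0=NH1 P1=NH3
Op 5: best P0=NH1 P1=NH3
Op 6: best P0=NH1 P1=NH3
Op 7: best P0=NH1 P1=NH3
Op 8: best P0=NH1 P1=NH3
Op 9: best P0=NH3 P1=NH3
Op 10: best P0=NH3 P1=NH3
Op 11: best P0=NH3 P1=NH1

Answer: P0:NH3 P1:NH1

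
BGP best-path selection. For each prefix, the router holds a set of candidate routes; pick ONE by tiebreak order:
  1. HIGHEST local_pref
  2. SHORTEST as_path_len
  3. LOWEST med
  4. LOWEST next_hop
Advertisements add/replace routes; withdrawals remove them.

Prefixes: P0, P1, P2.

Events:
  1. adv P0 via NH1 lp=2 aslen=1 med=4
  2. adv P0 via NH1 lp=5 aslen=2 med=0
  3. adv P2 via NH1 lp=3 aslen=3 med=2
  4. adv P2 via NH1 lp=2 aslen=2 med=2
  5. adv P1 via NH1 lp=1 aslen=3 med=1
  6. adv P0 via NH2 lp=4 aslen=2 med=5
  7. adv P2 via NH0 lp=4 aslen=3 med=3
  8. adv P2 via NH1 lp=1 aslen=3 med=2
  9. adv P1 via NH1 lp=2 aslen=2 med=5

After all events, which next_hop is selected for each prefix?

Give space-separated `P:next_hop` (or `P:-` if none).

Answer: P0:NH1 P1:NH1 P2:NH0

Derivation:
Op 1: best P0=NH1 P1=- P2=-
Op 2: best P0=NH1 P1=- P2=-
Op 3: best P0=NH1 P1=- P2=NH1
Op 4: best P0=NH1 P1=- P2=NH1
Op 5: best P0=NH1 P1=NH1 P2=NH1
Op 6: best P0=NH1 P1=NH1 P2=NH1
Op 7: best P0=NH1 P1=NH1 P2=NH0
Op 8: best P0=NH1 P1=NH1 P2=NH0
Op 9: best P0=NH1 P1=NH1 P2=NH0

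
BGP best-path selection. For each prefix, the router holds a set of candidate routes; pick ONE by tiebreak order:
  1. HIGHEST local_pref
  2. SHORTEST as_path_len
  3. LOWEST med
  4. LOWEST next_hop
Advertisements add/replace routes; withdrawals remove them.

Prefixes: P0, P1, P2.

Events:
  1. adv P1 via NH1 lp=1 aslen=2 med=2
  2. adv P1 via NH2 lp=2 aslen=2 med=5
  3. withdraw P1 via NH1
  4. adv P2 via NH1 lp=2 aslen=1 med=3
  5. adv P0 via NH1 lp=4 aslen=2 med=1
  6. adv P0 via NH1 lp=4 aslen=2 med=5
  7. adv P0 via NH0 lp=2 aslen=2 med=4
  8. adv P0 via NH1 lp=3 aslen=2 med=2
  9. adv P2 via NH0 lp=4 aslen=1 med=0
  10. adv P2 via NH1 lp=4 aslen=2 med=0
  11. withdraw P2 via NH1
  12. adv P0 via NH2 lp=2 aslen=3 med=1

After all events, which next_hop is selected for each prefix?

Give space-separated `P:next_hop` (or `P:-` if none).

Op 1: best P0=- P1=NH1 P2=-
Op 2: best P0=- P1=NH2 P2=-
Op 3: best P0=- P1=NH2 P2=-
Op 4: best P0=- P1=NH2 P2=NH1
Op 5: best P0=NH1 P1=NH2 P2=NH1
Op 6: best P0=NH1 P1=NH2 P2=NH1
Op 7: best P0=NH1 P1=NH2 P2=NH1
Op 8: best P0=NH1 P1=NH2 P2=NH1
Op 9: best P0=NH1 P1=NH2 P2=NH0
Op 10: best P0=NH1 P1=NH2 P2=NH0
Op 11: best P0=NH1 P1=NH2 P2=NH0
Op 12: best P0=NH1 P1=NH2 P2=NH0

Answer: P0:NH1 P1:NH2 P2:NH0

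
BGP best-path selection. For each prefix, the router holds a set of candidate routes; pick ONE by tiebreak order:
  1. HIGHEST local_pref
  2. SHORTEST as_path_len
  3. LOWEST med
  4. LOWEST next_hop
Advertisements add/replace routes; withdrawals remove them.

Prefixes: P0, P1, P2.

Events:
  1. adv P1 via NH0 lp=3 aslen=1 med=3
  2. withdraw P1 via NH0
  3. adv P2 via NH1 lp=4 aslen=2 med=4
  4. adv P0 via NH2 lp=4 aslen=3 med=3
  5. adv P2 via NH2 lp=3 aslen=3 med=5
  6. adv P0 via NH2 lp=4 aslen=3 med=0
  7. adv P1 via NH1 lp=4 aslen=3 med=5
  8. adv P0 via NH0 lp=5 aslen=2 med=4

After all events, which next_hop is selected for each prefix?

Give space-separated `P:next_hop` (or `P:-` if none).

Answer: P0:NH0 P1:NH1 P2:NH1

Derivation:
Op 1: best P0=- P1=NH0 P2=-
Op 2: best P0=- P1=- P2=-
Op 3: best P0=- P1=- P2=NH1
Op 4: best P0=NH2 P1=- P2=NH1
Op 5: best P0=NH2 P1=- P2=NH1
Op 6: best P0=NH2 P1=- P2=NH1
Op 7: best P0=NH2 P1=NH1 P2=NH1
Op 8: best P0=NH0 P1=NH1 P2=NH1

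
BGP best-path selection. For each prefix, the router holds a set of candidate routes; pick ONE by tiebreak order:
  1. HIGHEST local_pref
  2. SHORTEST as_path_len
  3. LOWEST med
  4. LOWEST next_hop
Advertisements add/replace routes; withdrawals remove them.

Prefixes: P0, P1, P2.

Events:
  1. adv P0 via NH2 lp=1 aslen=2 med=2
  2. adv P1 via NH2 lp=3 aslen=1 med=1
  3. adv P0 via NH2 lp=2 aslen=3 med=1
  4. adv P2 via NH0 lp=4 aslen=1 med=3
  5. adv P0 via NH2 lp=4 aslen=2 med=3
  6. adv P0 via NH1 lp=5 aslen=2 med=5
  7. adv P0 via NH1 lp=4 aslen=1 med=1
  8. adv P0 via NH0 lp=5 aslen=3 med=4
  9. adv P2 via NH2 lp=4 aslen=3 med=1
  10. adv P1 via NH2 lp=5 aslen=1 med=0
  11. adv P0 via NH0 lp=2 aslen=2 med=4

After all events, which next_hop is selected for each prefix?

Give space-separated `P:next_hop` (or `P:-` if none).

Op 1: best P0=NH2 P1=- P2=-
Op 2: best P0=NH2 P1=NH2 P2=-
Op 3: best P0=NH2 P1=NH2 P2=-
Op 4: best P0=NH2 P1=NH2 P2=NH0
Op 5: best P0=NH2 P1=NH2 P2=NH0
Op 6: best P0=NH1 P1=NH2 P2=NH0
Op 7: best P0=NH1 P1=NH2 P2=NH0
Op 8: best P0=NH0 P1=NH2 P2=NH0
Op 9: best P0=NH0 P1=NH2 P2=NH0
Op 10: best P0=NH0 P1=NH2 P2=NH0
Op 11: best P0=NH1 P1=NH2 P2=NH0

Answer: P0:NH1 P1:NH2 P2:NH0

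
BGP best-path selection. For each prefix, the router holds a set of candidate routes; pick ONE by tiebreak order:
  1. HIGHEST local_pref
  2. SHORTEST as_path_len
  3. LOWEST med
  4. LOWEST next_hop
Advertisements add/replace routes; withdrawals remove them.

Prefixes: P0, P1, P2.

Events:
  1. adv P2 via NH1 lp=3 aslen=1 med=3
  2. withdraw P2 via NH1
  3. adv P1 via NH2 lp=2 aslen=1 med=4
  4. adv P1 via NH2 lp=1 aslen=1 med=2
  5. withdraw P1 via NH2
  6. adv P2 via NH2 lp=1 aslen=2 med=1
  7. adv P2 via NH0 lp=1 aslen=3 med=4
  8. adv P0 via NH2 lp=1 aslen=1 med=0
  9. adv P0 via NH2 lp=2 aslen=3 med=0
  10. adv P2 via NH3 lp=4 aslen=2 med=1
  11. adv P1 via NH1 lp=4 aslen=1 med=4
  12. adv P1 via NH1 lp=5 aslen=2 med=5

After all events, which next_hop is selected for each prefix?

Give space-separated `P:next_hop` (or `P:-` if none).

Op 1: best P0=- P1=- P2=NH1
Op 2: best P0=- P1=- P2=-
Op 3: best P0=- P1=NH2 P2=-
Op 4: best P0=- P1=NH2 P2=-
Op 5: best P0=- P1=- P2=-
Op 6: best P0=- P1=- P2=NH2
Op 7: best P0=- P1=- P2=NH2
Op 8: best P0=NH2 P1=- P2=NH2
Op 9: best P0=NH2 P1=- P2=NH2
Op 10: best P0=NH2 P1=- P2=NH3
Op 11: best P0=NH2 P1=NH1 P2=NH3
Op 12: best P0=NH2 P1=NH1 P2=NH3

Answer: P0:NH2 P1:NH1 P2:NH3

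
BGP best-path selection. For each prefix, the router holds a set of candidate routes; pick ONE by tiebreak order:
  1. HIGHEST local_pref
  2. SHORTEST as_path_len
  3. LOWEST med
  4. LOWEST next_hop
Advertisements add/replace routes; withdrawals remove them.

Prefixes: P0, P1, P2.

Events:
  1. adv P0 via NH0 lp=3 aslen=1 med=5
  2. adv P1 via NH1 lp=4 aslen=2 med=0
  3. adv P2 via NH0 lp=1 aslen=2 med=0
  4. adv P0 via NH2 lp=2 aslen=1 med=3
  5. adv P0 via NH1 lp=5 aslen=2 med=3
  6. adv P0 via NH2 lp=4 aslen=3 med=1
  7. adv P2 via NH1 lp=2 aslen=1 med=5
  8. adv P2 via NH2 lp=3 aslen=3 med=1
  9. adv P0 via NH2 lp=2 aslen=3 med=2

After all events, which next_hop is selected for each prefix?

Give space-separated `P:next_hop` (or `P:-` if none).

Answer: P0:NH1 P1:NH1 P2:NH2

Derivation:
Op 1: best P0=NH0 P1=- P2=-
Op 2: best P0=NH0 P1=NH1 P2=-
Op 3: best P0=NH0 P1=NH1 P2=NH0
Op 4: best P0=NH0 P1=NH1 P2=NH0
Op 5: best P0=NH1 P1=NH1 P2=NH0
Op 6: best P0=NH1 P1=NH1 P2=NH0
Op 7: best P0=NH1 P1=NH1 P2=NH1
Op 8: best P0=NH1 P1=NH1 P2=NH2
Op 9: best P0=NH1 P1=NH1 P2=NH2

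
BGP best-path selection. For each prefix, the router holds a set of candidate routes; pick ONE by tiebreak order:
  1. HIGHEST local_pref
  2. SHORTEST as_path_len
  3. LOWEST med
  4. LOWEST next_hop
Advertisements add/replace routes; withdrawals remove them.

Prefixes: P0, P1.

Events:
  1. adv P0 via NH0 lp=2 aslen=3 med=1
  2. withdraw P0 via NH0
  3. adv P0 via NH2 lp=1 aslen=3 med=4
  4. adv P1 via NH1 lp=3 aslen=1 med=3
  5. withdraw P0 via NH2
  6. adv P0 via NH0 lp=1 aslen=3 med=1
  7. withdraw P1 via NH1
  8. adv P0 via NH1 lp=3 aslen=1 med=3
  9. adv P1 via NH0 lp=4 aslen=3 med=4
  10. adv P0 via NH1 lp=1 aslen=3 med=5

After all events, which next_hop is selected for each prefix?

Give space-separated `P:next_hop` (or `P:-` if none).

Answer: P0:NH0 P1:NH0

Derivation:
Op 1: best P0=NH0 P1=-
Op 2: best P0=- P1=-
Op 3: best P0=NH2 P1=-
Op 4: best P0=NH2 P1=NH1
Op 5: best P0=- P1=NH1
Op 6: best P0=NH0 P1=NH1
Op 7: best P0=NH0 P1=-
Op 8: best P0=NH1 P1=-
Op 9: best P0=NH1 P1=NH0
Op 10: best P0=NH0 P1=NH0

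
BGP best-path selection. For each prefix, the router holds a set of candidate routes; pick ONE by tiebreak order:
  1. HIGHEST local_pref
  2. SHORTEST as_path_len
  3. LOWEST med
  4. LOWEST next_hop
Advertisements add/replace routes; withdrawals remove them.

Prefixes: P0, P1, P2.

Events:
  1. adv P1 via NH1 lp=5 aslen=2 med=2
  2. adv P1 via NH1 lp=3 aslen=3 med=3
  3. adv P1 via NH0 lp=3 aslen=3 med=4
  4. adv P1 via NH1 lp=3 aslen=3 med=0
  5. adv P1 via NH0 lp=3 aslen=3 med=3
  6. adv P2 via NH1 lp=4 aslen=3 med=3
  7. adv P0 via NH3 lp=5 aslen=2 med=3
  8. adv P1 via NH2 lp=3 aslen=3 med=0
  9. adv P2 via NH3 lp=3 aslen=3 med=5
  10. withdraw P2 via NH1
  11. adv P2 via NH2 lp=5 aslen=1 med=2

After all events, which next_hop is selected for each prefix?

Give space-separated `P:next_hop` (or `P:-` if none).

Answer: P0:NH3 P1:NH1 P2:NH2

Derivation:
Op 1: best P0=- P1=NH1 P2=-
Op 2: best P0=- P1=NH1 P2=-
Op 3: best P0=- P1=NH1 P2=-
Op 4: best P0=- P1=NH1 P2=-
Op 5: best P0=- P1=NH1 P2=-
Op 6: best P0=- P1=NH1 P2=NH1
Op 7: best P0=NH3 P1=NH1 P2=NH1
Op 8: best P0=NH3 P1=NH1 P2=NH1
Op 9: best P0=NH3 P1=NH1 P2=NH1
Op 10: best P0=NH3 P1=NH1 P2=NH3
Op 11: best P0=NH3 P1=NH1 P2=NH2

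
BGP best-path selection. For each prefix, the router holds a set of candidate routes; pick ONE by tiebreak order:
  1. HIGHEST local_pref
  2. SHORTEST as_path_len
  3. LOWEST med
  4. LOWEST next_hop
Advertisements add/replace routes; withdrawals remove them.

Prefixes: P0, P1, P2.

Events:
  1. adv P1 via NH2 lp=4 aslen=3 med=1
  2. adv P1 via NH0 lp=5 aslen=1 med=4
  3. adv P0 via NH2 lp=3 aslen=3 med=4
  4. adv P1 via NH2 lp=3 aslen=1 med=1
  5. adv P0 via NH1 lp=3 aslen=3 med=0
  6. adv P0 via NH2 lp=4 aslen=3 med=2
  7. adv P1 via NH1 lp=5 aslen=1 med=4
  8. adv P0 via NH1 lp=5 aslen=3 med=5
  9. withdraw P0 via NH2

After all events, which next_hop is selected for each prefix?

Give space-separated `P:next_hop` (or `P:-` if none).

Answer: P0:NH1 P1:NH0 P2:-

Derivation:
Op 1: best P0=- P1=NH2 P2=-
Op 2: best P0=- P1=NH0 P2=-
Op 3: best P0=NH2 P1=NH0 P2=-
Op 4: best P0=NH2 P1=NH0 P2=-
Op 5: best P0=NH1 P1=NH0 P2=-
Op 6: best P0=NH2 P1=NH0 P2=-
Op 7: best P0=NH2 P1=NH0 P2=-
Op 8: best P0=NH1 P1=NH0 P2=-
Op 9: best P0=NH1 P1=NH0 P2=-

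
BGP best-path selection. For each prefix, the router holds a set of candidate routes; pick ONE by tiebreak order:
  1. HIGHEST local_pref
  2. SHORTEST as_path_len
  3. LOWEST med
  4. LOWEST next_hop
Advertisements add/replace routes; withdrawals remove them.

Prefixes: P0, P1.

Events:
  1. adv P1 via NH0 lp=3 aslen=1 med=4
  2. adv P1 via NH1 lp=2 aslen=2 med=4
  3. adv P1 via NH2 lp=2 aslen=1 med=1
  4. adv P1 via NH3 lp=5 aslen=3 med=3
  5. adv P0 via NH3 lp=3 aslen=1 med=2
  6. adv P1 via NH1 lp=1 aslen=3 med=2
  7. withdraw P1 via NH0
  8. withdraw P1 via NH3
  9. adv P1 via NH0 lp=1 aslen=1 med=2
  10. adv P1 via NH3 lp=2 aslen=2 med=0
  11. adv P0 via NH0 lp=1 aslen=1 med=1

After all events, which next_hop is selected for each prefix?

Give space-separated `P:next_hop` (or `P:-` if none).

Op 1: best P0=- P1=NH0
Op 2: best P0=- P1=NH0
Op 3: best P0=- P1=NH0
Op 4: best P0=- P1=NH3
Op 5: best P0=NH3 P1=NH3
Op 6: best P0=NH3 P1=NH3
Op 7: best P0=NH3 P1=NH3
Op 8: best P0=NH3 P1=NH2
Op 9: best P0=NH3 P1=NH2
Op 10: best P0=NH3 P1=NH2
Op 11: best P0=NH3 P1=NH2

Answer: P0:NH3 P1:NH2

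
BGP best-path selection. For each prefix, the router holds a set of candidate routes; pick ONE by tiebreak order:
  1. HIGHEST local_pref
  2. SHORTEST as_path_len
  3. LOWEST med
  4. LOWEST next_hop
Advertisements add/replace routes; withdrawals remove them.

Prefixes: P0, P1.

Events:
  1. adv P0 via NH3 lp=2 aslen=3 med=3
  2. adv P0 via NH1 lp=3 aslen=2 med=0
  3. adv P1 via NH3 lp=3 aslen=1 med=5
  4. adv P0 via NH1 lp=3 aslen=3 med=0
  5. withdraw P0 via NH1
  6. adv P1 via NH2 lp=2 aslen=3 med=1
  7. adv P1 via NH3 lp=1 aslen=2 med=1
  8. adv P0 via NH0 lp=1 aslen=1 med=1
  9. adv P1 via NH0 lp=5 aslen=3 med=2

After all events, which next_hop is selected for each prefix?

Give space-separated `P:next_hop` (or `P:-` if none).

Answer: P0:NH3 P1:NH0

Derivation:
Op 1: best P0=NH3 P1=-
Op 2: best P0=NH1 P1=-
Op 3: best P0=NH1 P1=NH3
Op 4: best P0=NH1 P1=NH3
Op 5: best P0=NH3 P1=NH3
Op 6: best P0=NH3 P1=NH3
Op 7: best P0=NH3 P1=NH2
Op 8: best P0=NH3 P1=NH2
Op 9: best P0=NH3 P1=NH0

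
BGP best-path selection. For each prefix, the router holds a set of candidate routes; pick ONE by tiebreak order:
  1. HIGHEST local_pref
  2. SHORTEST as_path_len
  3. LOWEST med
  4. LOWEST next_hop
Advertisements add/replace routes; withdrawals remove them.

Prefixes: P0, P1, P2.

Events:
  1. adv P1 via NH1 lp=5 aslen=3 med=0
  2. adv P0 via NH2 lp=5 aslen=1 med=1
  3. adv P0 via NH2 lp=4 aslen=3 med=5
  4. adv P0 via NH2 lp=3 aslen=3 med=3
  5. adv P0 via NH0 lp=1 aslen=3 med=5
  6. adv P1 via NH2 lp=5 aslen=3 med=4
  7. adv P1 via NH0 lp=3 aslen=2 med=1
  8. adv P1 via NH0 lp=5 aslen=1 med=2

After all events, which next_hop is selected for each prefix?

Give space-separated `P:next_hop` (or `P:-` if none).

Answer: P0:NH2 P1:NH0 P2:-

Derivation:
Op 1: best P0=- P1=NH1 P2=-
Op 2: best P0=NH2 P1=NH1 P2=-
Op 3: best P0=NH2 P1=NH1 P2=-
Op 4: best P0=NH2 P1=NH1 P2=-
Op 5: best P0=NH2 P1=NH1 P2=-
Op 6: best P0=NH2 P1=NH1 P2=-
Op 7: best P0=NH2 P1=NH1 P2=-
Op 8: best P0=NH2 P1=NH0 P2=-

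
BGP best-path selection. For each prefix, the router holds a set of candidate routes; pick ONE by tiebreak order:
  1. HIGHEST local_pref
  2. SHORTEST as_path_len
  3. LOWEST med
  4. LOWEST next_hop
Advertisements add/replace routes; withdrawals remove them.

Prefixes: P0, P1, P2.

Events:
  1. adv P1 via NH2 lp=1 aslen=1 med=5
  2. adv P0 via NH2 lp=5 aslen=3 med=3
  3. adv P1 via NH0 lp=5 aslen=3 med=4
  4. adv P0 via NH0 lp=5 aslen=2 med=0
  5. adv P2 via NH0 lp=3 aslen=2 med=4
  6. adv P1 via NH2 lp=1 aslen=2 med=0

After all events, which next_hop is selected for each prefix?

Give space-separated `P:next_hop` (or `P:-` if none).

Answer: P0:NH0 P1:NH0 P2:NH0

Derivation:
Op 1: best P0=- P1=NH2 P2=-
Op 2: best P0=NH2 P1=NH2 P2=-
Op 3: best P0=NH2 P1=NH0 P2=-
Op 4: best P0=NH0 P1=NH0 P2=-
Op 5: best P0=NH0 P1=NH0 P2=NH0
Op 6: best P0=NH0 P1=NH0 P2=NH0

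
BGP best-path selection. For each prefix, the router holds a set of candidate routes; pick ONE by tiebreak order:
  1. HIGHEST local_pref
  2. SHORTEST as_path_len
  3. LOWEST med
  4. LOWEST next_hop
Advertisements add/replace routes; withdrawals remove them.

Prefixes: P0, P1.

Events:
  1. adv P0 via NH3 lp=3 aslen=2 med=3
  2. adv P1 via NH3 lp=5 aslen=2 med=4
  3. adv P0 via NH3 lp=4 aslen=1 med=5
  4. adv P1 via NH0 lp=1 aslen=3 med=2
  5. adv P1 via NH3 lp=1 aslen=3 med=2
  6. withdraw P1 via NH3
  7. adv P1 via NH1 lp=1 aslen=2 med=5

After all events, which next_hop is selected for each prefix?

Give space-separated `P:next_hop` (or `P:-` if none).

Answer: P0:NH3 P1:NH1

Derivation:
Op 1: best P0=NH3 P1=-
Op 2: best P0=NH3 P1=NH3
Op 3: best P0=NH3 P1=NH3
Op 4: best P0=NH3 P1=NH3
Op 5: best P0=NH3 P1=NH0
Op 6: best P0=NH3 P1=NH0
Op 7: best P0=NH3 P1=NH1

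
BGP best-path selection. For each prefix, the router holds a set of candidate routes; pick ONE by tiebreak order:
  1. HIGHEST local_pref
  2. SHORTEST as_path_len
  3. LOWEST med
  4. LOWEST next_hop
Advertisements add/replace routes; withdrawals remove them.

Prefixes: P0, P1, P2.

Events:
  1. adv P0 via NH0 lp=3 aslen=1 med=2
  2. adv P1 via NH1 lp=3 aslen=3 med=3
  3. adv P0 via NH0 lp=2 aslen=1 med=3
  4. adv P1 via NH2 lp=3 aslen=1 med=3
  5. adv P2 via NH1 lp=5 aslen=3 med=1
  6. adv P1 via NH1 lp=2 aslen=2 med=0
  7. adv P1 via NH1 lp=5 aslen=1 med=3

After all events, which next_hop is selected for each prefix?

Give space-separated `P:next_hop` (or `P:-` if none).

Answer: P0:NH0 P1:NH1 P2:NH1

Derivation:
Op 1: best P0=NH0 P1=- P2=-
Op 2: best P0=NH0 P1=NH1 P2=-
Op 3: best P0=NH0 P1=NH1 P2=-
Op 4: best P0=NH0 P1=NH2 P2=-
Op 5: best P0=NH0 P1=NH2 P2=NH1
Op 6: best P0=NH0 P1=NH2 P2=NH1
Op 7: best P0=NH0 P1=NH1 P2=NH1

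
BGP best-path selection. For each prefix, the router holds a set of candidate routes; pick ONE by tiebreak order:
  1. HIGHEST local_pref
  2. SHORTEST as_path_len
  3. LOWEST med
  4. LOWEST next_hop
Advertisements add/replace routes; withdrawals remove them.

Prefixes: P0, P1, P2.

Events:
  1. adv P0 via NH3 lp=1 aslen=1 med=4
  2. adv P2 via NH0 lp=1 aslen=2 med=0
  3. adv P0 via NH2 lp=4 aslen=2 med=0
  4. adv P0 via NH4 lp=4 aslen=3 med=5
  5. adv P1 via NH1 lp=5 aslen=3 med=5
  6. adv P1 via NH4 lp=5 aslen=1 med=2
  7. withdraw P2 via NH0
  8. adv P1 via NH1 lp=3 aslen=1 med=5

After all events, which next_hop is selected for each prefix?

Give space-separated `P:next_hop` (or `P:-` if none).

Op 1: best P0=NH3 P1=- P2=-
Op 2: best P0=NH3 P1=- P2=NH0
Op 3: best P0=NH2 P1=- P2=NH0
Op 4: best P0=NH2 P1=- P2=NH0
Op 5: best P0=NH2 P1=NH1 P2=NH0
Op 6: best P0=NH2 P1=NH4 P2=NH0
Op 7: best P0=NH2 P1=NH4 P2=-
Op 8: best P0=NH2 P1=NH4 P2=-

Answer: P0:NH2 P1:NH4 P2:-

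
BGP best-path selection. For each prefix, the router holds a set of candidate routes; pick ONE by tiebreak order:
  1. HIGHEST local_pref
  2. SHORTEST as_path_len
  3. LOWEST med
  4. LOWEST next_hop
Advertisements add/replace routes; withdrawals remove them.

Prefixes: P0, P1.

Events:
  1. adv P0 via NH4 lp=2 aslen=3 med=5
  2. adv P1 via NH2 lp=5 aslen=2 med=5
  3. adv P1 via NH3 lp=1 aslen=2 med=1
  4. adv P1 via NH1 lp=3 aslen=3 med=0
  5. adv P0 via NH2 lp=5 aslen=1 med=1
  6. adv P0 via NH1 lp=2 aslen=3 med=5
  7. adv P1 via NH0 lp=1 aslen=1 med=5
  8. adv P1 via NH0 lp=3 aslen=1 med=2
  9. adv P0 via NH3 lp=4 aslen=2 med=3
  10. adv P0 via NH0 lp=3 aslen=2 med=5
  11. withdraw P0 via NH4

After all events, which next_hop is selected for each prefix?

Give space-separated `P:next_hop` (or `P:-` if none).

Answer: P0:NH2 P1:NH2

Derivation:
Op 1: best P0=NH4 P1=-
Op 2: best P0=NH4 P1=NH2
Op 3: best P0=NH4 P1=NH2
Op 4: best P0=NH4 P1=NH2
Op 5: best P0=NH2 P1=NH2
Op 6: best P0=NH2 P1=NH2
Op 7: best P0=NH2 P1=NH2
Op 8: best P0=NH2 P1=NH2
Op 9: best P0=NH2 P1=NH2
Op 10: best P0=NH2 P1=NH2
Op 11: best P0=NH2 P1=NH2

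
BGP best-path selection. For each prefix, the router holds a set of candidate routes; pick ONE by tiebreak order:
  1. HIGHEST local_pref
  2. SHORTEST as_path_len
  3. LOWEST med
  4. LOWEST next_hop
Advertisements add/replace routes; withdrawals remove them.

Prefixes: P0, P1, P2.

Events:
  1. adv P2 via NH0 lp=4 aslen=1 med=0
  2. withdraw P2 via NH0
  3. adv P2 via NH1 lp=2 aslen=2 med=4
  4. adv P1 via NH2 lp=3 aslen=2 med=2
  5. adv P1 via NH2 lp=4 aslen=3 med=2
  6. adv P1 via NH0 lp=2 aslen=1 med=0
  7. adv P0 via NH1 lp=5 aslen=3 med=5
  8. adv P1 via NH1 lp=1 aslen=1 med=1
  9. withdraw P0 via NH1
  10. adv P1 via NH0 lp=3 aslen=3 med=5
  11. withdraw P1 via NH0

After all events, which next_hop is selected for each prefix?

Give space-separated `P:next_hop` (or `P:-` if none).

Answer: P0:- P1:NH2 P2:NH1

Derivation:
Op 1: best P0=- P1=- P2=NH0
Op 2: best P0=- P1=- P2=-
Op 3: best P0=- P1=- P2=NH1
Op 4: best P0=- P1=NH2 P2=NH1
Op 5: best P0=- P1=NH2 P2=NH1
Op 6: best P0=- P1=NH2 P2=NH1
Op 7: best P0=NH1 P1=NH2 P2=NH1
Op 8: best P0=NH1 P1=NH2 P2=NH1
Op 9: best P0=- P1=NH2 P2=NH1
Op 10: best P0=- P1=NH2 P2=NH1
Op 11: best P0=- P1=NH2 P2=NH1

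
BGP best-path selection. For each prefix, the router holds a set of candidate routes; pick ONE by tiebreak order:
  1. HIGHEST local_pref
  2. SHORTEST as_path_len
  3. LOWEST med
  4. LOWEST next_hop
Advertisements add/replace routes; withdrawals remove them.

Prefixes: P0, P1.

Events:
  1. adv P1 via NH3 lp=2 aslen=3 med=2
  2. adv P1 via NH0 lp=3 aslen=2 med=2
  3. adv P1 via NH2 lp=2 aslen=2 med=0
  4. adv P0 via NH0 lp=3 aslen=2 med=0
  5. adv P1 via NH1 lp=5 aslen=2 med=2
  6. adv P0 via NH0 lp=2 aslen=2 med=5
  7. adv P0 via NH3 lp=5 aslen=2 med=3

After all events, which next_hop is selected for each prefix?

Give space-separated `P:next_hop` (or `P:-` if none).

Answer: P0:NH3 P1:NH1

Derivation:
Op 1: best P0=- P1=NH3
Op 2: best P0=- P1=NH0
Op 3: best P0=- P1=NH0
Op 4: best P0=NH0 P1=NH0
Op 5: best P0=NH0 P1=NH1
Op 6: best P0=NH0 P1=NH1
Op 7: best P0=NH3 P1=NH1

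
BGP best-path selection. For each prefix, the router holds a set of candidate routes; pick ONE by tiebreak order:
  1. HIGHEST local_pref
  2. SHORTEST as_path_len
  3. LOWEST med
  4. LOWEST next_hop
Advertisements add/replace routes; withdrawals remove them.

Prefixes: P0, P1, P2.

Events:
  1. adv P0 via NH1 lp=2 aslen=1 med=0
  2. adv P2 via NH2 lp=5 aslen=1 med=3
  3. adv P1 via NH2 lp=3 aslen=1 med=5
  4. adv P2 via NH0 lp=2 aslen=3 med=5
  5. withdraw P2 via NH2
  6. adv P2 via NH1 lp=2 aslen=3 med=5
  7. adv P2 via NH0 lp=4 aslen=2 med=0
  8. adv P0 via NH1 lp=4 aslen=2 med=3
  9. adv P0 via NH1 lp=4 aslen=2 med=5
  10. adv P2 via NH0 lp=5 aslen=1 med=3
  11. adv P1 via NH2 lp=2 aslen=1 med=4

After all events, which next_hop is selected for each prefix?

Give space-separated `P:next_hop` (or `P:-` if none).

Op 1: best P0=NH1 P1=- P2=-
Op 2: best P0=NH1 P1=- P2=NH2
Op 3: best P0=NH1 P1=NH2 P2=NH2
Op 4: best P0=NH1 P1=NH2 P2=NH2
Op 5: best P0=NH1 P1=NH2 P2=NH0
Op 6: best P0=NH1 P1=NH2 P2=NH0
Op 7: best P0=NH1 P1=NH2 P2=NH0
Op 8: best P0=NH1 P1=NH2 P2=NH0
Op 9: best P0=NH1 P1=NH2 P2=NH0
Op 10: best P0=NH1 P1=NH2 P2=NH0
Op 11: best P0=NH1 P1=NH2 P2=NH0

Answer: P0:NH1 P1:NH2 P2:NH0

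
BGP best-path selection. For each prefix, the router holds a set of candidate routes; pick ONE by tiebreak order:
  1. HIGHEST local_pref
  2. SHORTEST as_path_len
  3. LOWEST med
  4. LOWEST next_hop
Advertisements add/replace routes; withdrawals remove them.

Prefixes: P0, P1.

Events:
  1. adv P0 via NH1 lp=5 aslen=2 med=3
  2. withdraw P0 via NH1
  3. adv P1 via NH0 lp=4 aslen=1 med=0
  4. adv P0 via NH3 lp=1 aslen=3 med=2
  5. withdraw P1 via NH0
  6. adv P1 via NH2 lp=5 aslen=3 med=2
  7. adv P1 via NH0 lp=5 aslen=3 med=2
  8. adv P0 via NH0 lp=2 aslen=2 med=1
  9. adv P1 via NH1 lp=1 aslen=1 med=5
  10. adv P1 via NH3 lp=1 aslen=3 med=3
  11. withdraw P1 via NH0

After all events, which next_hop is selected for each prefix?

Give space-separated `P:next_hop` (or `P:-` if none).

Op 1: best P0=NH1 P1=-
Op 2: best P0=- P1=-
Op 3: best P0=- P1=NH0
Op 4: best P0=NH3 P1=NH0
Op 5: best P0=NH3 P1=-
Op 6: best P0=NH3 P1=NH2
Op 7: best P0=NH3 P1=NH0
Op 8: best P0=NH0 P1=NH0
Op 9: best P0=NH0 P1=NH0
Op 10: best P0=NH0 P1=NH0
Op 11: best P0=NH0 P1=NH2

Answer: P0:NH0 P1:NH2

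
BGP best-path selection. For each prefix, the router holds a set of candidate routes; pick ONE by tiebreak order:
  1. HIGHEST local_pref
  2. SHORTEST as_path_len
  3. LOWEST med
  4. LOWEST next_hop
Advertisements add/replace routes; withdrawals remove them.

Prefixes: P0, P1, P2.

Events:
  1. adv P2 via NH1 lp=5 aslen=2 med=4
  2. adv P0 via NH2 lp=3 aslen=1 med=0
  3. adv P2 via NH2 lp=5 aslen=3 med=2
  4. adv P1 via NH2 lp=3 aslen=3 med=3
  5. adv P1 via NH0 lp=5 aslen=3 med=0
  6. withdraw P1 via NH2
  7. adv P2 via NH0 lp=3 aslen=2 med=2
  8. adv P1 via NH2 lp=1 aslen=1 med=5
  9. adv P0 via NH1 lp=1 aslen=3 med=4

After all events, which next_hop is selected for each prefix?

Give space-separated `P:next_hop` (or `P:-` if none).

Op 1: best P0=- P1=- P2=NH1
Op 2: best P0=NH2 P1=- P2=NH1
Op 3: best P0=NH2 P1=- P2=NH1
Op 4: best P0=NH2 P1=NH2 P2=NH1
Op 5: best P0=NH2 P1=NH0 P2=NH1
Op 6: best P0=NH2 P1=NH0 P2=NH1
Op 7: best P0=NH2 P1=NH0 P2=NH1
Op 8: best P0=NH2 P1=NH0 P2=NH1
Op 9: best P0=NH2 P1=NH0 P2=NH1

Answer: P0:NH2 P1:NH0 P2:NH1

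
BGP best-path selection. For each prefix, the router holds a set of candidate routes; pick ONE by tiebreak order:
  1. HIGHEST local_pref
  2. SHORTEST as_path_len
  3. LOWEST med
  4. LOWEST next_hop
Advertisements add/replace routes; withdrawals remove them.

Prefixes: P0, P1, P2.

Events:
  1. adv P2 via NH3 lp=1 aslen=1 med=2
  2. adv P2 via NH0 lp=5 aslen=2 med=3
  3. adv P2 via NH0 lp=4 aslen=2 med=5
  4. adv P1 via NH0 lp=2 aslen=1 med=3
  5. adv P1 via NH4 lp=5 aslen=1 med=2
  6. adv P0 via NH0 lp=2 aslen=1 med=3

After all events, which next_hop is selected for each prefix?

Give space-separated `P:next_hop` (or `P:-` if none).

Answer: P0:NH0 P1:NH4 P2:NH0

Derivation:
Op 1: best P0=- P1=- P2=NH3
Op 2: best P0=- P1=- P2=NH0
Op 3: best P0=- P1=- P2=NH0
Op 4: best P0=- P1=NH0 P2=NH0
Op 5: best P0=- P1=NH4 P2=NH0
Op 6: best P0=NH0 P1=NH4 P2=NH0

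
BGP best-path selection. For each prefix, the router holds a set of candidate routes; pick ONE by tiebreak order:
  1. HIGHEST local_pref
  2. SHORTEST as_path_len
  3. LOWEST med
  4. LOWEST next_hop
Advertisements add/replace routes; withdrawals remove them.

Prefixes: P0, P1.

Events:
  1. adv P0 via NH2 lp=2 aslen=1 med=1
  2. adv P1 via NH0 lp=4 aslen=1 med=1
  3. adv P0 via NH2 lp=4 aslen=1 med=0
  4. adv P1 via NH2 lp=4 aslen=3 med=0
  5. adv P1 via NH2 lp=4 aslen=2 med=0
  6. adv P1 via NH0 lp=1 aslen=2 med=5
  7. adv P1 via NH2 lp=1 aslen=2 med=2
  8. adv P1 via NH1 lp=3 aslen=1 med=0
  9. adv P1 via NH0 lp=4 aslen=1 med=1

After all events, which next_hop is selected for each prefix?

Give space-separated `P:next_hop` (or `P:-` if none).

Op 1: best P0=NH2 P1=-
Op 2: best P0=NH2 P1=NH0
Op 3: best P0=NH2 P1=NH0
Op 4: best P0=NH2 P1=NH0
Op 5: best P0=NH2 P1=NH0
Op 6: best P0=NH2 P1=NH2
Op 7: best P0=NH2 P1=NH2
Op 8: best P0=NH2 P1=NH1
Op 9: best P0=NH2 P1=NH0

Answer: P0:NH2 P1:NH0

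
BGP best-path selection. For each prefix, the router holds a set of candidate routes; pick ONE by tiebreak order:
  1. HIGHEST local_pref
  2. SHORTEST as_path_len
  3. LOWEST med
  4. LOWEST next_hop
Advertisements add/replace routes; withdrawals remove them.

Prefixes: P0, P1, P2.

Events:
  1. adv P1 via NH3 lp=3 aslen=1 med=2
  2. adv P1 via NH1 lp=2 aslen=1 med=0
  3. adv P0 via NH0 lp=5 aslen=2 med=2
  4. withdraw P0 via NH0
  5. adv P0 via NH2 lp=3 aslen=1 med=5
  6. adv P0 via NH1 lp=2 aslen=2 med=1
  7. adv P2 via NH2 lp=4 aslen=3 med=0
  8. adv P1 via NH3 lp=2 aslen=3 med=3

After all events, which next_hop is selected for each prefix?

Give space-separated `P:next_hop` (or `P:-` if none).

Answer: P0:NH2 P1:NH1 P2:NH2

Derivation:
Op 1: best P0=- P1=NH3 P2=-
Op 2: best P0=- P1=NH3 P2=-
Op 3: best P0=NH0 P1=NH3 P2=-
Op 4: best P0=- P1=NH3 P2=-
Op 5: best P0=NH2 P1=NH3 P2=-
Op 6: best P0=NH2 P1=NH3 P2=-
Op 7: best P0=NH2 P1=NH3 P2=NH2
Op 8: best P0=NH2 P1=NH1 P2=NH2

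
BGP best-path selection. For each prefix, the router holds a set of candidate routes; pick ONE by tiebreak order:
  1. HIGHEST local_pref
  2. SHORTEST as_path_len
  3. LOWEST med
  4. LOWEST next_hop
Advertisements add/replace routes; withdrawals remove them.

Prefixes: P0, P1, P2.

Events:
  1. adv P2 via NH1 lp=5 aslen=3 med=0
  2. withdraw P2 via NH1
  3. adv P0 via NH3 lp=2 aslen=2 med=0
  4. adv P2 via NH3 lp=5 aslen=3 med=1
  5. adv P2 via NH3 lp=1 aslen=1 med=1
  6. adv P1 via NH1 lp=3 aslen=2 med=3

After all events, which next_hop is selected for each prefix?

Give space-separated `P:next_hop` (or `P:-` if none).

Answer: P0:NH3 P1:NH1 P2:NH3

Derivation:
Op 1: best P0=- P1=- P2=NH1
Op 2: best P0=- P1=- P2=-
Op 3: best P0=NH3 P1=- P2=-
Op 4: best P0=NH3 P1=- P2=NH3
Op 5: best P0=NH3 P1=- P2=NH3
Op 6: best P0=NH3 P1=NH1 P2=NH3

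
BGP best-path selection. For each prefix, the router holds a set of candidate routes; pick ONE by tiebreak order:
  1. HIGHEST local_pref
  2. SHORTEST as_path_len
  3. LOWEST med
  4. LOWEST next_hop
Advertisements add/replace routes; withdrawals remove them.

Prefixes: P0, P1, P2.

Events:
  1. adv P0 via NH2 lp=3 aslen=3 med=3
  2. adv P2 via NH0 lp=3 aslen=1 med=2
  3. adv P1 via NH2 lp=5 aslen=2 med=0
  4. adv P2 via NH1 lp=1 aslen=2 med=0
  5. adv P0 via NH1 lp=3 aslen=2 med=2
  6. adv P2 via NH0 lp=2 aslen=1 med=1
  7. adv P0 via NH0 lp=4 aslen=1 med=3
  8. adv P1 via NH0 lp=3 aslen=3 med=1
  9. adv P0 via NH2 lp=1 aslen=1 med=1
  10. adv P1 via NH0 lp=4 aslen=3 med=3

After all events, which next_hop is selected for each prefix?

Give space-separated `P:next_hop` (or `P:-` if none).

Answer: P0:NH0 P1:NH2 P2:NH0

Derivation:
Op 1: best P0=NH2 P1=- P2=-
Op 2: best P0=NH2 P1=- P2=NH0
Op 3: best P0=NH2 P1=NH2 P2=NH0
Op 4: best P0=NH2 P1=NH2 P2=NH0
Op 5: best P0=NH1 P1=NH2 P2=NH0
Op 6: best P0=NH1 P1=NH2 P2=NH0
Op 7: best P0=NH0 P1=NH2 P2=NH0
Op 8: best P0=NH0 P1=NH2 P2=NH0
Op 9: best P0=NH0 P1=NH2 P2=NH0
Op 10: best P0=NH0 P1=NH2 P2=NH0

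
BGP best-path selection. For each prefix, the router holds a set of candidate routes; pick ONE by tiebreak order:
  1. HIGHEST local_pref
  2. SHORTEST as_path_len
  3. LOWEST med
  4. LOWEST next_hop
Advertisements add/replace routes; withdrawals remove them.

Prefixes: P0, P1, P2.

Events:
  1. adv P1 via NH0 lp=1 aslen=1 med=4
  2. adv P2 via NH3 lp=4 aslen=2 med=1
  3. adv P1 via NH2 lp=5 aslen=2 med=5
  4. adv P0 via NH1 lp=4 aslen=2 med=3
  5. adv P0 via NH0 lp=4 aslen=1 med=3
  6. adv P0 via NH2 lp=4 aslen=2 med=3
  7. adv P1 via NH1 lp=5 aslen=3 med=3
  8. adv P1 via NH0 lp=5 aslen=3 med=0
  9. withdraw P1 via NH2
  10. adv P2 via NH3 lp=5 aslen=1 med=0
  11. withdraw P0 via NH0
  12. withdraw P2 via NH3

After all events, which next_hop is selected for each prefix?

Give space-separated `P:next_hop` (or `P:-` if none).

Op 1: best P0=- P1=NH0 P2=-
Op 2: best P0=- P1=NH0 P2=NH3
Op 3: best P0=- P1=NH2 P2=NH3
Op 4: best P0=NH1 P1=NH2 P2=NH3
Op 5: best P0=NH0 P1=NH2 P2=NH3
Op 6: best P0=NH0 P1=NH2 P2=NH3
Op 7: best P0=NH0 P1=NH2 P2=NH3
Op 8: best P0=NH0 P1=NH2 P2=NH3
Op 9: best P0=NH0 P1=NH0 P2=NH3
Op 10: best P0=NH0 P1=NH0 P2=NH3
Op 11: best P0=NH1 P1=NH0 P2=NH3
Op 12: best P0=NH1 P1=NH0 P2=-

Answer: P0:NH1 P1:NH0 P2:-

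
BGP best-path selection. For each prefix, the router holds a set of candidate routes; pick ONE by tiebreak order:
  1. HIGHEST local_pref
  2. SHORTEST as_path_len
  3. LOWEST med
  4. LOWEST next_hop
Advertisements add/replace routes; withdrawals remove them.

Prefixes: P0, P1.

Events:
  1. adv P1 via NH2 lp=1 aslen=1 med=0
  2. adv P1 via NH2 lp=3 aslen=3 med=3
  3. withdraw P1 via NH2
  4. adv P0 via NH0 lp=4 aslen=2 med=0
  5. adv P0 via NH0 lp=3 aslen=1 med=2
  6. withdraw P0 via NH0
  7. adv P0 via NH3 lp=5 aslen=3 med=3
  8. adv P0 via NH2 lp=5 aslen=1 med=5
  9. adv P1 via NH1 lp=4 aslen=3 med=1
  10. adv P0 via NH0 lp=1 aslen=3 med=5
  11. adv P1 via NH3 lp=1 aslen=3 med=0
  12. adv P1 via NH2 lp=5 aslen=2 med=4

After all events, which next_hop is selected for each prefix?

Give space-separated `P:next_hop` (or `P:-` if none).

Answer: P0:NH2 P1:NH2

Derivation:
Op 1: best P0=- P1=NH2
Op 2: best P0=- P1=NH2
Op 3: best P0=- P1=-
Op 4: best P0=NH0 P1=-
Op 5: best P0=NH0 P1=-
Op 6: best P0=- P1=-
Op 7: best P0=NH3 P1=-
Op 8: best P0=NH2 P1=-
Op 9: best P0=NH2 P1=NH1
Op 10: best P0=NH2 P1=NH1
Op 11: best P0=NH2 P1=NH1
Op 12: best P0=NH2 P1=NH2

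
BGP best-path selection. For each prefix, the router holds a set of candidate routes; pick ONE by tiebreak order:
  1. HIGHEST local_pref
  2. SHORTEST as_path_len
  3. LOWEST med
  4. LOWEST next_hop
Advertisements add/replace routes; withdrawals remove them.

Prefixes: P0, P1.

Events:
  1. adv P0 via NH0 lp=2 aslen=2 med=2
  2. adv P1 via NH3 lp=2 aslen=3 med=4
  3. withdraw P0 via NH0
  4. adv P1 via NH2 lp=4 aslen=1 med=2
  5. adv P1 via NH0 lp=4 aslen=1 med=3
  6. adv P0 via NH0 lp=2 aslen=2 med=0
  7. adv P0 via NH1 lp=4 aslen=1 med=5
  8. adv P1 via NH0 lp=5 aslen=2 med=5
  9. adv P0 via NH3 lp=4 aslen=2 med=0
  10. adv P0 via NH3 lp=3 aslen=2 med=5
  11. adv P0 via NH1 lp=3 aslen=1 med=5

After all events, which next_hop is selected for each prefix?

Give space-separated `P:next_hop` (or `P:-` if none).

Op 1: best P0=NH0 P1=-
Op 2: best P0=NH0 P1=NH3
Op 3: best P0=- P1=NH3
Op 4: best P0=- P1=NH2
Op 5: best P0=- P1=NH2
Op 6: best P0=NH0 P1=NH2
Op 7: best P0=NH1 P1=NH2
Op 8: best P0=NH1 P1=NH0
Op 9: best P0=NH1 P1=NH0
Op 10: best P0=NH1 P1=NH0
Op 11: best P0=NH1 P1=NH0

Answer: P0:NH1 P1:NH0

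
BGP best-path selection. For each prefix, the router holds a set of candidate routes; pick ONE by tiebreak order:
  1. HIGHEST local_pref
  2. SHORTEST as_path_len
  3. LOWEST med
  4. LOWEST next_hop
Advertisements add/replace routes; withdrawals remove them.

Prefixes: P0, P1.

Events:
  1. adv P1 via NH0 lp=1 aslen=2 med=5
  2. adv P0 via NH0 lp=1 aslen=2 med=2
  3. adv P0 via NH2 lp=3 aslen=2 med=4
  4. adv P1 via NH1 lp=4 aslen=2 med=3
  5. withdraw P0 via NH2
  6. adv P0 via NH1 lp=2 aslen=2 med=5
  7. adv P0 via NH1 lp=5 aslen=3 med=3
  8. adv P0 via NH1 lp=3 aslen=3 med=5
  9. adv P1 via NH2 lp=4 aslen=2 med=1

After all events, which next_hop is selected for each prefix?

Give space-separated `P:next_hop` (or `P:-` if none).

Op 1: best P0=- P1=NH0
Op 2: best P0=NH0 P1=NH0
Op 3: best P0=NH2 P1=NH0
Op 4: best P0=NH2 P1=NH1
Op 5: best P0=NH0 P1=NH1
Op 6: best P0=NH1 P1=NH1
Op 7: best P0=NH1 P1=NH1
Op 8: best P0=NH1 P1=NH1
Op 9: best P0=NH1 P1=NH2

Answer: P0:NH1 P1:NH2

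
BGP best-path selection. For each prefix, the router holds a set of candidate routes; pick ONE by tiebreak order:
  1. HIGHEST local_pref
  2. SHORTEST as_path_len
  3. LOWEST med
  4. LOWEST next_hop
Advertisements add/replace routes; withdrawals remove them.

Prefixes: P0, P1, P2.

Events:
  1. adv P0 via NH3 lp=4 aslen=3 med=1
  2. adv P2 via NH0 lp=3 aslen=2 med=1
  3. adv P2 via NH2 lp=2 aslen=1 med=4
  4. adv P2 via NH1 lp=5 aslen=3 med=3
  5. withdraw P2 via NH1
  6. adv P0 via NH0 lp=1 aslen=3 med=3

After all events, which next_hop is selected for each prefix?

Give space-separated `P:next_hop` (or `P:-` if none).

Op 1: best P0=NH3 P1=- P2=-
Op 2: best P0=NH3 P1=- P2=NH0
Op 3: best P0=NH3 P1=- P2=NH0
Op 4: best P0=NH3 P1=- P2=NH1
Op 5: best P0=NH3 P1=- P2=NH0
Op 6: best P0=NH3 P1=- P2=NH0

Answer: P0:NH3 P1:- P2:NH0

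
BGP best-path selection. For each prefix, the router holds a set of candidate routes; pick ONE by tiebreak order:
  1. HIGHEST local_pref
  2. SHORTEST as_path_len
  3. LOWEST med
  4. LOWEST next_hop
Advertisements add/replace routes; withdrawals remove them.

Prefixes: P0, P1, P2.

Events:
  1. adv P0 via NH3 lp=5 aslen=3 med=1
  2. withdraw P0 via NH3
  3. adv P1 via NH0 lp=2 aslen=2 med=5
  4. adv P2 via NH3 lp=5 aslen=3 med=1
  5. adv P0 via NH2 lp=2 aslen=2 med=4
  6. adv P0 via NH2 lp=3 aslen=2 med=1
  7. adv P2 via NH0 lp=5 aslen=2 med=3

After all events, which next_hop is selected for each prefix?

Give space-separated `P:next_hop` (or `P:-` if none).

Op 1: best P0=NH3 P1=- P2=-
Op 2: best P0=- P1=- P2=-
Op 3: best P0=- P1=NH0 P2=-
Op 4: best P0=- P1=NH0 P2=NH3
Op 5: best P0=NH2 P1=NH0 P2=NH3
Op 6: best P0=NH2 P1=NH0 P2=NH3
Op 7: best P0=NH2 P1=NH0 P2=NH0

Answer: P0:NH2 P1:NH0 P2:NH0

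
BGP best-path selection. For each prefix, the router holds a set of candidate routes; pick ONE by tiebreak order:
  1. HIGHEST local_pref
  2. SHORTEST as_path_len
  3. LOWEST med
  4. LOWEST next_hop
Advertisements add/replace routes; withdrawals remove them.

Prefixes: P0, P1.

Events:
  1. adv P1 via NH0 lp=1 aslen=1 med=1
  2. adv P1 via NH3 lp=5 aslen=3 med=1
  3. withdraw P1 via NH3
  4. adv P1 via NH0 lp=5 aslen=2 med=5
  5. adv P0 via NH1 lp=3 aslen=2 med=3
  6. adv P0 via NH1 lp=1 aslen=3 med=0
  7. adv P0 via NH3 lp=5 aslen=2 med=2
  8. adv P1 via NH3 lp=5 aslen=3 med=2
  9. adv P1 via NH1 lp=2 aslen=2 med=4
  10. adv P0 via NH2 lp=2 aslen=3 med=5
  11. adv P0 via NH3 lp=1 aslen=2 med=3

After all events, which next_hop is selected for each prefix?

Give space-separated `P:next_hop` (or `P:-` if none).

Answer: P0:NH2 P1:NH0

Derivation:
Op 1: best P0=- P1=NH0
Op 2: best P0=- P1=NH3
Op 3: best P0=- P1=NH0
Op 4: best P0=- P1=NH0
Op 5: best P0=NH1 P1=NH0
Op 6: best P0=NH1 P1=NH0
Op 7: best P0=NH3 P1=NH0
Op 8: best P0=NH3 P1=NH0
Op 9: best P0=NH3 P1=NH0
Op 10: best P0=NH3 P1=NH0
Op 11: best P0=NH2 P1=NH0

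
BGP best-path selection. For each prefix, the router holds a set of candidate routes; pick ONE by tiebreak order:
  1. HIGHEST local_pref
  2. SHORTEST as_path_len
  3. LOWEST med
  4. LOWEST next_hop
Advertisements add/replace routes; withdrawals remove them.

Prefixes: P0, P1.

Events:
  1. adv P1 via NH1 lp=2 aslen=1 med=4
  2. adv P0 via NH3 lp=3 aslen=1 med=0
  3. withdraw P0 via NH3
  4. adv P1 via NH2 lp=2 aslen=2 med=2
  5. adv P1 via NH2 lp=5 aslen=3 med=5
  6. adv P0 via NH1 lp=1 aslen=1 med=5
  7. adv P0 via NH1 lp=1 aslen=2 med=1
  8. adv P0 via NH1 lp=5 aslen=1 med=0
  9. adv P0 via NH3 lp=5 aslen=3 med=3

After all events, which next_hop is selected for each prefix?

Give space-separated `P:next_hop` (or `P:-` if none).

Op 1: best P0=- P1=NH1
Op 2: best P0=NH3 P1=NH1
Op 3: best P0=- P1=NH1
Op 4: best P0=- P1=NH1
Op 5: best P0=- P1=NH2
Op 6: best P0=NH1 P1=NH2
Op 7: best P0=NH1 P1=NH2
Op 8: best P0=NH1 P1=NH2
Op 9: best P0=NH1 P1=NH2

Answer: P0:NH1 P1:NH2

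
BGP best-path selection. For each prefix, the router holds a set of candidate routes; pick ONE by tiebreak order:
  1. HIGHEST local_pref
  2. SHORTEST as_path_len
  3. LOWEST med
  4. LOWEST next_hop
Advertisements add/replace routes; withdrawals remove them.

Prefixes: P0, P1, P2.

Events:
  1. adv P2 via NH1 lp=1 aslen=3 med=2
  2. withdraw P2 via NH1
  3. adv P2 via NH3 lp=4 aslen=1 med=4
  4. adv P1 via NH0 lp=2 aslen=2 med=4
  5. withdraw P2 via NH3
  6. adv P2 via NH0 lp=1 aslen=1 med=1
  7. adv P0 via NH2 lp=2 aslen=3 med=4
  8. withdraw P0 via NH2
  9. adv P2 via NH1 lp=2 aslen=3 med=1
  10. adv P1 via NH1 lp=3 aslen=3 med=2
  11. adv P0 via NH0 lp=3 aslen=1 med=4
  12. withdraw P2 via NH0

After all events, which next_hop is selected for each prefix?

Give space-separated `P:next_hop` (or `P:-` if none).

Op 1: best P0=- P1=- P2=NH1
Op 2: best P0=- P1=- P2=-
Op 3: best P0=- P1=- P2=NH3
Op 4: best P0=- P1=NH0 P2=NH3
Op 5: best P0=- P1=NH0 P2=-
Op 6: best P0=- P1=NH0 P2=NH0
Op 7: best P0=NH2 P1=NH0 P2=NH0
Op 8: best P0=- P1=NH0 P2=NH0
Op 9: best P0=- P1=NH0 P2=NH1
Op 10: best P0=- P1=NH1 P2=NH1
Op 11: best P0=NH0 P1=NH1 P2=NH1
Op 12: best P0=NH0 P1=NH1 P2=NH1

Answer: P0:NH0 P1:NH1 P2:NH1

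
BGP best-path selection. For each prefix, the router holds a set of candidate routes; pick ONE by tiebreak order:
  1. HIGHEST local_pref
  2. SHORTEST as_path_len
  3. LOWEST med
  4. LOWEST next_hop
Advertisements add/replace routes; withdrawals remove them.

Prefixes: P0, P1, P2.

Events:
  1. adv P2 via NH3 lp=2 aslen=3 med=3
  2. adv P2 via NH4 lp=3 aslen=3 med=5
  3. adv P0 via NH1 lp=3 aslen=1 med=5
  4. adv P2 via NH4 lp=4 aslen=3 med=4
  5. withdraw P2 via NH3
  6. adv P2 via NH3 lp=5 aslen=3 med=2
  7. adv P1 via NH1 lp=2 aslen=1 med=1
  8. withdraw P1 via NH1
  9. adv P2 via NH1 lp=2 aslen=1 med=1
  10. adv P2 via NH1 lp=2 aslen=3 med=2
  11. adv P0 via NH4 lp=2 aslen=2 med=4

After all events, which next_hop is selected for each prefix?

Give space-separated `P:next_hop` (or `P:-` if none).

Op 1: best P0=- P1=- P2=NH3
Op 2: best P0=- P1=- P2=NH4
Op 3: best P0=NH1 P1=- P2=NH4
Op 4: best P0=NH1 P1=- P2=NH4
Op 5: best P0=NH1 P1=- P2=NH4
Op 6: best P0=NH1 P1=- P2=NH3
Op 7: best P0=NH1 P1=NH1 P2=NH3
Op 8: best P0=NH1 P1=- P2=NH3
Op 9: best P0=NH1 P1=- P2=NH3
Op 10: best P0=NH1 P1=- P2=NH3
Op 11: best P0=NH1 P1=- P2=NH3

Answer: P0:NH1 P1:- P2:NH3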